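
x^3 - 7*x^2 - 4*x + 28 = (x - 7)*(x - 2)*(x + 2)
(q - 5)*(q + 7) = q^2 + 2*q - 35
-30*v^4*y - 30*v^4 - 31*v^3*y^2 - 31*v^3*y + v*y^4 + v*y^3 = (-6*v + y)*(v + y)*(5*v + y)*(v*y + v)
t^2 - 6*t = t*(t - 6)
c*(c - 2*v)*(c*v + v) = c^3*v - 2*c^2*v^2 + c^2*v - 2*c*v^2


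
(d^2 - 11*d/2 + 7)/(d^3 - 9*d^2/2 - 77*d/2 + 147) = (d - 2)/(d^2 - d - 42)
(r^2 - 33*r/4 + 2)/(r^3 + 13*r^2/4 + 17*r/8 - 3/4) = 2*(r - 8)/(2*r^2 + 7*r + 6)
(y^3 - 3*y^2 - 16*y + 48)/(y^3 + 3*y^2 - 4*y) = (y^2 - 7*y + 12)/(y*(y - 1))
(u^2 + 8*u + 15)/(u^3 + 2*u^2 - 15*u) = (u + 3)/(u*(u - 3))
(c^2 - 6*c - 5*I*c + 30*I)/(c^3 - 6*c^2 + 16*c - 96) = (c - 5*I)/(c^2 + 16)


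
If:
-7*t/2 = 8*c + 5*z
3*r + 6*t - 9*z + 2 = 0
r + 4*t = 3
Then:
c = z/32 - 77/96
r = 6*z - 13/3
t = 11/6 - 3*z/2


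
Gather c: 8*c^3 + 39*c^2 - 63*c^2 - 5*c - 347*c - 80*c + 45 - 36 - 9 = 8*c^3 - 24*c^2 - 432*c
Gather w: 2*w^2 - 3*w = 2*w^2 - 3*w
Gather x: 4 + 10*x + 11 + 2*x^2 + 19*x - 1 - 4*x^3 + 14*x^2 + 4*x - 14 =-4*x^3 + 16*x^2 + 33*x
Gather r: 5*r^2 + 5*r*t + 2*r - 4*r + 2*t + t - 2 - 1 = 5*r^2 + r*(5*t - 2) + 3*t - 3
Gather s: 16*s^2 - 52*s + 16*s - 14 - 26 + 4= 16*s^2 - 36*s - 36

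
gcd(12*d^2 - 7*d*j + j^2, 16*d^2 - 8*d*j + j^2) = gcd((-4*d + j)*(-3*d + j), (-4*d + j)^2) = 4*d - j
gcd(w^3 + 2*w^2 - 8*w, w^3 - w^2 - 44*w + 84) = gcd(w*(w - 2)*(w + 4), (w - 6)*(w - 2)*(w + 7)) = w - 2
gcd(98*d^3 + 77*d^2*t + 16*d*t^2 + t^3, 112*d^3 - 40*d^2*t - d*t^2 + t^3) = 7*d + t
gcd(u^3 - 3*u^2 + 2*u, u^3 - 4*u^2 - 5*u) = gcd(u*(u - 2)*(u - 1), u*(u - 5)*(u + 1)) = u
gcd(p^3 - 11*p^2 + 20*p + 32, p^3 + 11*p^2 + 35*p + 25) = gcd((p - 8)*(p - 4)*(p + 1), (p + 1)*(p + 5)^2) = p + 1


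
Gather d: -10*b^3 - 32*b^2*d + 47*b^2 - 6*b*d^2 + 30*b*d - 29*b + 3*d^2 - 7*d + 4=-10*b^3 + 47*b^2 - 29*b + d^2*(3 - 6*b) + d*(-32*b^2 + 30*b - 7) + 4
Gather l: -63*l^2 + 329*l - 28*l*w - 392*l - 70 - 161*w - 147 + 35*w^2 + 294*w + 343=-63*l^2 + l*(-28*w - 63) + 35*w^2 + 133*w + 126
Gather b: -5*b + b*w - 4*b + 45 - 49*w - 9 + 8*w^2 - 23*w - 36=b*(w - 9) + 8*w^2 - 72*w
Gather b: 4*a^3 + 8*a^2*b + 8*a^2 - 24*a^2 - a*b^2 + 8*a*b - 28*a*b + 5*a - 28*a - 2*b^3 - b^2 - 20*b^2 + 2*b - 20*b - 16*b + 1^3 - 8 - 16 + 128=4*a^3 - 16*a^2 - 23*a - 2*b^3 + b^2*(-a - 21) + b*(8*a^2 - 20*a - 34) + 105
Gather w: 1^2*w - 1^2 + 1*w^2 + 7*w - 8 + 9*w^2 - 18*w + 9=10*w^2 - 10*w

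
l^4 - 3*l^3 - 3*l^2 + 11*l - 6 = (l - 3)*(l - 1)^2*(l + 2)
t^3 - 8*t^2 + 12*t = t*(t - 6)*(t - 2)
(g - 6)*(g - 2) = g^2 - 8*g + 12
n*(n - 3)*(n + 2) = n^3 - n^2 - 6*n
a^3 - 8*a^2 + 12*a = a*(a - 6)*(a - 2)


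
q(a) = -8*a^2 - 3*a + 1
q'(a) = -16*a - 3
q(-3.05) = -64.27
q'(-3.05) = 45.80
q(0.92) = -8.53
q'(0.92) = -17.72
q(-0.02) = 1.06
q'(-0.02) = -2.68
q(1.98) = -36.30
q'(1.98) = -34.68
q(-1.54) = -13.35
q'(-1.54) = 21.64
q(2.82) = -71.08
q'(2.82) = -48.12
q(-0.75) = -1.25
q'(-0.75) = 9.00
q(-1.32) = -8.98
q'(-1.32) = 18.12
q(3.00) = -80.00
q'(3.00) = -51.00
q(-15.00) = -1754.00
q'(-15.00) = 237.00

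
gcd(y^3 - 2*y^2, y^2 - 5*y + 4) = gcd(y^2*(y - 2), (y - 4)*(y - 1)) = 1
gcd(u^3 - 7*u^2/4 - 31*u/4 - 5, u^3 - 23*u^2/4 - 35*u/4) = u + 5/4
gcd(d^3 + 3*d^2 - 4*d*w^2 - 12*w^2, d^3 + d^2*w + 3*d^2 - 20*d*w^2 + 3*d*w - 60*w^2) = d + 3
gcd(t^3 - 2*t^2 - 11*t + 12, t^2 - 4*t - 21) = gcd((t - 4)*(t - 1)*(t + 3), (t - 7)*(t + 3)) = t + 3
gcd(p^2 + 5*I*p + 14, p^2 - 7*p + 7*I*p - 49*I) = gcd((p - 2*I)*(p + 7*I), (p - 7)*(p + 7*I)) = p + 7*I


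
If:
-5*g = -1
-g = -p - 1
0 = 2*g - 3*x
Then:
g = 1/5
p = -4/5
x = 2/15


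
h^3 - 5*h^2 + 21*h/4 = h*(h - 7/2)*(h - 3/2)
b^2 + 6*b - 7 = (b - 1)*(b + 7)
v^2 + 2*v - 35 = (v - 5)*(v + 7)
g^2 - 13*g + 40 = (g - 8)*(g - 5)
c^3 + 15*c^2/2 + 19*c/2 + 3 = (c + 1/2)*(c + 1)*(c + 6)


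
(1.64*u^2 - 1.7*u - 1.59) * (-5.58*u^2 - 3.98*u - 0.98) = -9.1512*u^4 + 2.9588*u^3 + 14.031*u^2 + 7.9942*u + 1.5582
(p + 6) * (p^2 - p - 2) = p^3 + 5*p^2 - 8*p - 12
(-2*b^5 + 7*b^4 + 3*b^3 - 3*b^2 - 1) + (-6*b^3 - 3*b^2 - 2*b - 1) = -2*b^5 + 7*b^4 - 3*b^3 - 6*b^2 - 2*b - 2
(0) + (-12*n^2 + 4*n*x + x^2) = -12*n^2 + 4*n*x + x^2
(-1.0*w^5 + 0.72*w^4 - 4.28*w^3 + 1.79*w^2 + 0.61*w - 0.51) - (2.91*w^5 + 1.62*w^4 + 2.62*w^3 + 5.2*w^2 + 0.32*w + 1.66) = -3.91*w^5 - 0.9*w^4 - 6.9*w^3 - 3.41*w^2 + 0.29*w - 2.17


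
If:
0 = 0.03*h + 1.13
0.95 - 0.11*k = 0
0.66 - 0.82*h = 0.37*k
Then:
No Solution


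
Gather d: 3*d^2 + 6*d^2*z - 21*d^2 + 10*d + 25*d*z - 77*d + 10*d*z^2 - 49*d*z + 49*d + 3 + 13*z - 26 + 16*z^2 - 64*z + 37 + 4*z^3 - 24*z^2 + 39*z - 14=d^2*(6*z - 18) + d*(10*z^2 - 24*z - 18) + 4*z^3 - 8*z^2 - 12*z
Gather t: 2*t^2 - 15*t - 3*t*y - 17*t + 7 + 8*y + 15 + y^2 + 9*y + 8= 2*t^2 + t*(-3*y - 32) + y^2 + 17*y + 30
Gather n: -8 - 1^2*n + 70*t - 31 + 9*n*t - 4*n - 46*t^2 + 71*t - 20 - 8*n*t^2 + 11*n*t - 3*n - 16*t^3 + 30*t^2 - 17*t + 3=n*(-8*t^2 + 20*t - 8) - 16*t^3 - 16*t^2 + 124*t - 56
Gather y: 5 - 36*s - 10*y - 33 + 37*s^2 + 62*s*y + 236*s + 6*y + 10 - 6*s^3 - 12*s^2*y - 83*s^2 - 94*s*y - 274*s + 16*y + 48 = -6*s^3 - 46*s^2 - 74*s + y*(-12*s^2 - 32*s + 12) + 30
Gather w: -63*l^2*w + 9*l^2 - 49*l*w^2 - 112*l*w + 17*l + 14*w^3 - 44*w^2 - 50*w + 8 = 9*l^2 + 17*l + 14*w^3 + w^2*(-49*l - 44) + w*(-63*l^2 - 112*l - 50) + 8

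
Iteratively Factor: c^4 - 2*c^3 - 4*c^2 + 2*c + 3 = (c - 1)*(c^3 - c^2 - 5*c - 3) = (c - 1)*(c + 1)*(c^2 - 2*c - 3) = (c - 1)*(c + 1)^2*(c - 3)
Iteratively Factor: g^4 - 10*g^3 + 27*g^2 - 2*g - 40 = (g - 4)*(g^3 - 6*g^2 + 3*g + 10) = (g - 4)*(g - 2)*(g^2 - 4*g - 5) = (g - 5)*(g - 4)*(g - 2)*(g + 1)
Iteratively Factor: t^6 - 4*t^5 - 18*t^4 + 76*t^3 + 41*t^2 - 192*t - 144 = (t + 4)*(t^5 - 8*t^4 + 14*t^3 + 20*t^2 - 39*t - 36) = (t - 3)*(t + 4)*(t^4 - 5*t^3 - t^2 + 17*t + 12) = (t - 3)*(t + 1)*(t + 4)*(t^3 - 6*t^2 + 5*t + 12) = (t - 3)^2*(t + 1)*(t + 4)*(t^2 - 3*t - 4) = (t - 3)^2*(t + 1)^2*(t + 4)*(t - 4)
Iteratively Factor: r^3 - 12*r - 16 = (r + 2)*(r^2 - 2*r - 8) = (r - 4)*(r + 2)*(r + 2)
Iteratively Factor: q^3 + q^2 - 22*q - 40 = (q + 4)*(q^2 - 3*q - 10) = (q + 2)*(q + 4)*(q - 5)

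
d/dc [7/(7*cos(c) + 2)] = 49*sin(c)/(7*cos(c) + 2)^2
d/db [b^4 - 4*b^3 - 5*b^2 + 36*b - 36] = 4*b^3 - 12*b^2 - 10*b + 36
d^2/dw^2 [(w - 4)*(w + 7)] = 2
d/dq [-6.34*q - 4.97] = -6.34000000000000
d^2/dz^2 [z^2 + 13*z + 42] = 2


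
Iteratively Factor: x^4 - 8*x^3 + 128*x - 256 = (x - 4)*(x^3 - 4*x^2 - 16*x + 64) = (x - 4)^2*(x^2 - 16) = (x - 4)^2*(x + 4)*(x - 4)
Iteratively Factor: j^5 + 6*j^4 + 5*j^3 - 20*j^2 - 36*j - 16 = (j + 1)*(j^4 + 5*j^3 - 20*j - 16) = (j - 2)*(j + 1)*(j^3 + 7*j^2 + 14*j + 8) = (j - 2)*(j + 1)*(j + 2)*(j^2 + 5*j + 4) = (j - 2)*(j + 1)*(j + 2)*(j + 4)*(j + 1)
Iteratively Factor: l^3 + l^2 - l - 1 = (l + 1)*(l^2 - 1) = (l - 1)*(l + 1)*(l + 1)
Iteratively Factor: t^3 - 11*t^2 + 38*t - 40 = (t - 5)*(t^2 - 6*t + 8) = (t - 5)*(t - 2)*(t - 4)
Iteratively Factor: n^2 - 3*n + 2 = (n - 1)*(n - 2)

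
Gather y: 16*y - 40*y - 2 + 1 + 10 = 9 - 24*y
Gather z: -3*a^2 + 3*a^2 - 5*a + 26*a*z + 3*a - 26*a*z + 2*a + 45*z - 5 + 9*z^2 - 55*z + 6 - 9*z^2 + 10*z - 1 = 0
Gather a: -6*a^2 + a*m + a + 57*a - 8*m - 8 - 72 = -6*a^2 + a*(m + 58) - 8*m - 80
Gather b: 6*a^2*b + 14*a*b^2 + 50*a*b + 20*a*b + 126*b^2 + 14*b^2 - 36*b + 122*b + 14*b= b^2*(14*a + 140) + b*(6*a^2 + 70*a + 100)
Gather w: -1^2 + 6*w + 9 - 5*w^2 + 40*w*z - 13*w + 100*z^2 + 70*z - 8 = -5*w^2 + w*(40*z - 7) + 100*z^2 + 70*z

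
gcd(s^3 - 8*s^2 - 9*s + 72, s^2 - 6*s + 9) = s - 3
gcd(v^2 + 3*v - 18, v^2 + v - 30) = v + 6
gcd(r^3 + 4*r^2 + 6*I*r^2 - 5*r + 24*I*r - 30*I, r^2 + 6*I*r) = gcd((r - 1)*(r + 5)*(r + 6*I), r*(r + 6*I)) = r + 6*I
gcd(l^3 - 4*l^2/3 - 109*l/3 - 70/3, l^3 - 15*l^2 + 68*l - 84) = l - 7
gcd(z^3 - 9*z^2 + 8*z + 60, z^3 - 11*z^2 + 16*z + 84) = z^2 - 4*z - 12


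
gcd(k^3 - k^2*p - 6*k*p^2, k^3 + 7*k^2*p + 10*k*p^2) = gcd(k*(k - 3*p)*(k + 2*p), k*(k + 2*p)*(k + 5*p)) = k^2 + 2*k*p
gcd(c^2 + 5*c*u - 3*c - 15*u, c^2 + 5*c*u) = c + 5*u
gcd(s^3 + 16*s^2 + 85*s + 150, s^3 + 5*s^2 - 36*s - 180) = s^2 + 11*s + 30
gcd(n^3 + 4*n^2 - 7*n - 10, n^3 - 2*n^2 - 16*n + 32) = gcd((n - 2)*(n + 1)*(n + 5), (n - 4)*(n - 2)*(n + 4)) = n - 2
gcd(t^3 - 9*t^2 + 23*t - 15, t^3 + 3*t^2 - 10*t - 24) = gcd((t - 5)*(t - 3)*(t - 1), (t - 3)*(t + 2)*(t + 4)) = t - 3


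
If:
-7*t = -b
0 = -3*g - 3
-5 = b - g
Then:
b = -6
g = -1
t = -6/7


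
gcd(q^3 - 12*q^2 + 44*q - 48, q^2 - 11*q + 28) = q - 4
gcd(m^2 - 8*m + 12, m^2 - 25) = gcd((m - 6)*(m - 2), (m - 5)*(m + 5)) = 1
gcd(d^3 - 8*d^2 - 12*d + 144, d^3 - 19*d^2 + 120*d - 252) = d^2 - 12*d + 36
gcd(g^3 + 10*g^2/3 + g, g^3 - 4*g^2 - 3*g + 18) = 1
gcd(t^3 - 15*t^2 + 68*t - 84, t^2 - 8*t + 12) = t^2 - 8*t + 12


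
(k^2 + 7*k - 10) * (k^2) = k^4 + 7*k^3 - 10*k^2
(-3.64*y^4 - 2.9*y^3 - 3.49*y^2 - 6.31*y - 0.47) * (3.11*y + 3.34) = -11.3204*y^5 - 21.1766*y^4 - 20.5399*y^3 - 31.2807*y^2 - 22.5371*y - 1.5698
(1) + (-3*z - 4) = -3*z - 3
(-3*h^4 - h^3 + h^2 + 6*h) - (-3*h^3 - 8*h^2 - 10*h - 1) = -3*h^4 + 2*h^3 + 9*h^2 + 16*h + 1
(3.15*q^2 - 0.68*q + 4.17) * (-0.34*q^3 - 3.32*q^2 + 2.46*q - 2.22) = -1.071*q^5 - 10.2268*q^4 + 8.5888*q^3 - 22.5102*q^2 + 11.7678*q - 9.2574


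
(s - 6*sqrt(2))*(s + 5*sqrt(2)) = s^2 - sqrt(2)*s - 60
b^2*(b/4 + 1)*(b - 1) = b^4/4 + 3*b^3/4 - b^2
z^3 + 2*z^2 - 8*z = z*(z - 2)*(z + 4)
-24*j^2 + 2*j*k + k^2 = (-4*j + k)*(6*j + k)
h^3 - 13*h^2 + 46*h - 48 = (h - 8)*(h - 3)*(h - 2)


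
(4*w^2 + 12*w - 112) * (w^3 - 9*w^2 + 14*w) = 4*w^5 - 24*w^4 - 164*w^3 + 1176*w^2 - 1568*w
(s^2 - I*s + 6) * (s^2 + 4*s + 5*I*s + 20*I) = s^4 + 4*s^3 + 4*I*s^3 + 11*s^2 + 16*I*s^2 + 44*s + 30*I*s + 120*I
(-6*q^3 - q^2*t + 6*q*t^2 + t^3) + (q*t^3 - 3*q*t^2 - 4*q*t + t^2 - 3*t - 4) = -6*q^3 - q^2*t + q*t^3 + 3*q*t^2 - 4*q*t + t^3 + t^2 - 3*t - 4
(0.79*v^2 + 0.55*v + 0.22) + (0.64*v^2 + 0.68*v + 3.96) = 1.43*v^2 + 1.23*v + 4.18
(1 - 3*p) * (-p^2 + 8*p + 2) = 3*p^3 - 25*p^2 + 2*p + 2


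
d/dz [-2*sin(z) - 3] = -2*cos(z)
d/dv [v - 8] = 1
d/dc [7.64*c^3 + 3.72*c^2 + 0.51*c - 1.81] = 22.92*c^2 + 7.44*c + 0.51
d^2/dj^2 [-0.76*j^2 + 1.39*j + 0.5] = -1.52000000000000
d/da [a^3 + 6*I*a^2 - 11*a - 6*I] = 3*a^2 + 12*I*a - 11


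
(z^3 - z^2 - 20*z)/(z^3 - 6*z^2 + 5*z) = (z + 4)/(z - 1)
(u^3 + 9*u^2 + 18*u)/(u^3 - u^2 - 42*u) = (u + 3)/(u - 7)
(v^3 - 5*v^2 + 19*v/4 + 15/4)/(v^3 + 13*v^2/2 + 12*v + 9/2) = (2*v^2 - 11*v + 15)/(2*(v^2 + 6*v + 9))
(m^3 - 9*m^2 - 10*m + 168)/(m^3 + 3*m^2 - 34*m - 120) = (m - 7)/(m + 5)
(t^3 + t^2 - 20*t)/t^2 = t + 1 - 20/t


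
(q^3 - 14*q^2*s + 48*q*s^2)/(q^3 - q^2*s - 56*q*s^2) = (q - 6*s)/(q + 7*s)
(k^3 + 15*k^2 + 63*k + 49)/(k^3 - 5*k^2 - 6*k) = (k^2 + 14*k + 49)/(k*(k - 6))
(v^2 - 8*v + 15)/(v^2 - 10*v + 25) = (v - 3)/(v - 5)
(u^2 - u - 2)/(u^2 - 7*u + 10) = (u + 1)/(u - 5)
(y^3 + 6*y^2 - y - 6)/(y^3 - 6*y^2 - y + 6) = (y + 6)/(y - 6)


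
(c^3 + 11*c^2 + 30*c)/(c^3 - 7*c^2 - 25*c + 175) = c*(c + 6)/(c^2 - 12*c + 35)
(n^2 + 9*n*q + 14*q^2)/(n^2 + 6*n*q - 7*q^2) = (-n - 2*q)/(-n + q)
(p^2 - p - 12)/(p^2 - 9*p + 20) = (p + 3)/(p - 5)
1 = 1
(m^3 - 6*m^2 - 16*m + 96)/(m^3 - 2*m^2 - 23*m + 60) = (m^2 - 2*m - 24)/(m^2 + 2*m - 15)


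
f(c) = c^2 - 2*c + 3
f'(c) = 2*c - 2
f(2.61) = 4.59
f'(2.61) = 3.22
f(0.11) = 2.79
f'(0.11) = -1.78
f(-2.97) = 17.76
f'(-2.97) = -7.94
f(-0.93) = 5.72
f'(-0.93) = -3.86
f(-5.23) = 40.81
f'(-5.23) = -12.46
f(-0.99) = 5.96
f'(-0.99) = -3.98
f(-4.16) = 28.63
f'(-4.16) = -10.32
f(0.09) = 2.83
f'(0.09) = -1.82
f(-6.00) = 51.00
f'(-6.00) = -14.00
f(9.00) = 66.00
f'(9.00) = 16.00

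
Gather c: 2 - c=2 - c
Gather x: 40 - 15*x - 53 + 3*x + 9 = -12*x - 4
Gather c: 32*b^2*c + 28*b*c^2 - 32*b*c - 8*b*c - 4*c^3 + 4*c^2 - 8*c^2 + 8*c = -4*c^3 + c^2*(28*b - 4) + c*(32*b^2 - 40*b + 8)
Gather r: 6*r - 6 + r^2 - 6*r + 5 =r^2 - 1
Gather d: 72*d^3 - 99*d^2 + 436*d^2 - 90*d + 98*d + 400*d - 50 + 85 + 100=72*d^3 + 337*d^2 + 408*d + 135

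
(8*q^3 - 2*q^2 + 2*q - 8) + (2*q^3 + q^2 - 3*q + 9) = 10*q^3 - q^2 - q + 1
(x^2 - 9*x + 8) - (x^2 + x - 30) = 38 - 10*x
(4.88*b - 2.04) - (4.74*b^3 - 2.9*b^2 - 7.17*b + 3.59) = -4.74*b^3 + 2.9*b^2 + 12.05*b - 5.63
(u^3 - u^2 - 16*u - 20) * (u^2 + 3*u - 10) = u^5 + 2*u^4 - 29*u^3 - 58*u^2 + 100*u + 200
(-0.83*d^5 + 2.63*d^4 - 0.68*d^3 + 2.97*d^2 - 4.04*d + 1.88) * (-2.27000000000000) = 1.8841*d^5 - 5.9701*d^4 + 1.5436*d^3 - 6.7419*d^2 + 9.1708*d - 4.2676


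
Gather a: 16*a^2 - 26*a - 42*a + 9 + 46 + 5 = 16*a^2 - 68*a + 60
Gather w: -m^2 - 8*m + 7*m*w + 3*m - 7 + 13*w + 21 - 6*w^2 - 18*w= -m^2 - 5*m - 6*w^2 + w*(7*m - 5) + 14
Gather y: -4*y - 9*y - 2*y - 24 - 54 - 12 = -15*y - 90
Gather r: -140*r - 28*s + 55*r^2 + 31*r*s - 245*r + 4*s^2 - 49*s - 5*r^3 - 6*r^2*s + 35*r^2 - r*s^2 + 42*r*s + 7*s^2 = -5*r^3 + r^2*(90 - 6*s) + r*(-s^2 + 73*s - 385) + 11*s^2 - 77*s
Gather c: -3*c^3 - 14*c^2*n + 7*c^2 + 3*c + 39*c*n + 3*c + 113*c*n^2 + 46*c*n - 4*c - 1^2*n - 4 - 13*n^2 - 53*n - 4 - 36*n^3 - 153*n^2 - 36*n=-3*c^3 + c^2*(7 - 14*n) + c*(113*n^2 + 85*n + 2) - 36*n^3 - 166*n^2 - 90*n - 8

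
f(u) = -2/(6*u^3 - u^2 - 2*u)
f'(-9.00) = 0.00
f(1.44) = -0.15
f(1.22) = -0.29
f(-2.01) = 0.04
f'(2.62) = 0.03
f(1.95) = -0.05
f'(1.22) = 0.92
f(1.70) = -0.09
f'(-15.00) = 0.00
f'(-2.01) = 0.06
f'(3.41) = 0.01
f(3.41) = -0.01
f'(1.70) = 0.17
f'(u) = -2*(-18*u^2 + 2*u + 2)/(6*u^3 - u^2 - 2*u)^2 = 4*(9*u^2 - u - 1)/(u^2*(-6*u^2 + u + 2)^2)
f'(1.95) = 0.09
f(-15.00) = 0.00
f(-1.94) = 0.05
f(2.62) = -0.02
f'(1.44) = 0.39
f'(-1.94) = 0.07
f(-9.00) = 0.00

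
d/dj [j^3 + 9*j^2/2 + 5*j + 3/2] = 3*j^2 + 9*j + 5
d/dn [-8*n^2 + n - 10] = 1 - 16*n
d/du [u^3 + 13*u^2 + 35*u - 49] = 3*u^2 + 26*u + 35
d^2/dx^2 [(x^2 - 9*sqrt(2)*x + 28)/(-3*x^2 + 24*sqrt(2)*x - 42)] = 2*(sqrt(2)*x^3 - 42*x^2 + 294*sqrt(2)*x - 1372)/(3*(x^6 - 24*sqrt(2)*x^5 + 426*x^4 - 1696*sqrt(2)*x^3 + 5964*x^2 - 4704*sqrt(2)*x + 2744))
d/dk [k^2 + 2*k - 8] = 2*k + 2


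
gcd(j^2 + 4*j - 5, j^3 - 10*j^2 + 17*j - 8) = j - 1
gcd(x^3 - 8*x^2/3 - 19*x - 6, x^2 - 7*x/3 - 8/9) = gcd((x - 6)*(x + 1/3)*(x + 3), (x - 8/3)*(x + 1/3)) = x + 1/3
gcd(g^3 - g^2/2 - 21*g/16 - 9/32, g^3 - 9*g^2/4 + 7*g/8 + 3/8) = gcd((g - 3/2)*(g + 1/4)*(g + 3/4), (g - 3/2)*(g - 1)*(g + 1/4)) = g^2 - 5*g/4 - 3/8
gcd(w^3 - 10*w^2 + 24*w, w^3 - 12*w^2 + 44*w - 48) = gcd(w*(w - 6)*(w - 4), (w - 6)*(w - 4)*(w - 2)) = w^2 - 10*w + 24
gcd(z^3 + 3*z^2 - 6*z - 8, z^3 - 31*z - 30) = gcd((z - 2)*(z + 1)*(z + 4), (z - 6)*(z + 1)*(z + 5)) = z + 1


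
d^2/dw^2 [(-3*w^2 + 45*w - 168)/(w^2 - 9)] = 90*(w^3 - 13*w^2 + 27*w - 39)/(w^6 - 27*w^4 + 243*w^2 - 729)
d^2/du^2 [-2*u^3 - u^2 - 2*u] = -12*u - 2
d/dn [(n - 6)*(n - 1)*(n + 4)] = 3*n^2 - 6*n - 22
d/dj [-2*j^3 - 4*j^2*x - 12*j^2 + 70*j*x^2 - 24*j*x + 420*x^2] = -6*j^2 - 8*j*x - 24*j + 70*x^2 - 24*x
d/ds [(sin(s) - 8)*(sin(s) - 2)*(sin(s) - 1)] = (3*sin(s)^2 - 22*sin(s) + 26)*cos(s)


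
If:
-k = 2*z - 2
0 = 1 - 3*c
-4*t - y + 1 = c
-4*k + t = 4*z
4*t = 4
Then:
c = 1/3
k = -3/2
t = 1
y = -10/3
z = 7/4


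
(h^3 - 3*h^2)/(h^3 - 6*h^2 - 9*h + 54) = h^2/(h^2 - 3*h - 18)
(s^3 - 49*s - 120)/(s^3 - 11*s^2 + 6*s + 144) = (s + 5)/(s - 6)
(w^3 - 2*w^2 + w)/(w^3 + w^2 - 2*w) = (w - 1)/(w + 2)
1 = 1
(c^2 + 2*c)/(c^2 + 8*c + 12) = c/(c + 6)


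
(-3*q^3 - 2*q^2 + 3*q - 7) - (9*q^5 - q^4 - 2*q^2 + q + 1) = -9*q^5 + q^4 - 3*q^3 + 2*q - 8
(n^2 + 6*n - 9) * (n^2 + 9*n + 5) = n^4 + 15*n^3 + 50*n^2 - 51*n - 45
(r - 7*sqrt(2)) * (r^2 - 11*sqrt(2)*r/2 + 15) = r^3 - 25*sqrt(2)*r^2/2 + 92*r - 105*sqrt(2)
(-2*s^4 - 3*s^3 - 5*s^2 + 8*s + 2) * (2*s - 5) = -4*s^5 + 4*s^4 + 5*s^3 + 41*s^2 - 36*s - 10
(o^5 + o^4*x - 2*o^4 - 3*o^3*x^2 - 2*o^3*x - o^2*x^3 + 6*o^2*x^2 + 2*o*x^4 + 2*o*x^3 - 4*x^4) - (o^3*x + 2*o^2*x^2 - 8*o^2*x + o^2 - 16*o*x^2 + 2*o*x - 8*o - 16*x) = o^5 + o^4*x - 2*o^4 - 3*o^3*x^2 - 3*o^3*x - o^2*x^3 + 4*o^2*x^2 + 8*o^2*x - o^2 + 2*o*x^4 + 2*o*x^3 + 16*o*x^2 - 2*o*x + 8*o - 4*x^4 + 16*x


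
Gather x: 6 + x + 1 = x + 7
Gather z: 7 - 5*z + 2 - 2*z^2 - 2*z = -2*z^2 - 7*z + 9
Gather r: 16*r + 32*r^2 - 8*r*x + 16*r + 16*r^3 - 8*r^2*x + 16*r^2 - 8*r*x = 16*r^3 + r^2*(48 - 8*x) + r*(32 - 16*x)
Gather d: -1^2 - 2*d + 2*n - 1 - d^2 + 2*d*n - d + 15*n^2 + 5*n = -d^2 + d*(2*n - 3) + 15*n^2 + 7*n - 2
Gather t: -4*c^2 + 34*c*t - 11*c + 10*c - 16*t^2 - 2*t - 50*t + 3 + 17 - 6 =-4*c^2 - c - 16*t^2 + t*(34*c - 52) + 14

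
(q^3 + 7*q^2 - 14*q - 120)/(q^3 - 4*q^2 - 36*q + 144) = (q + 5)/(q - 6)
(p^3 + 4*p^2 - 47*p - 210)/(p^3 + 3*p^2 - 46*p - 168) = (p + 5)/(p + 4)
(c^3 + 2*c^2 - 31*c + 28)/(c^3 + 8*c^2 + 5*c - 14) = (c - 4)/(c + 2)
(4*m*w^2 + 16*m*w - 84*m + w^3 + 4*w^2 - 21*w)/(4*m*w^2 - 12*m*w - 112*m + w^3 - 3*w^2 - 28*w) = (w^2 + 4*w - 21)/(w^2 - 3*w - 28)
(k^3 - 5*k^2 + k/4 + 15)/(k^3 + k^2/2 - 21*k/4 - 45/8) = 2*(k - 4)/(2*k + 3)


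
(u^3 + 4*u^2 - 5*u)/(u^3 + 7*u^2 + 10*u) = (u - 1)/(u + 2)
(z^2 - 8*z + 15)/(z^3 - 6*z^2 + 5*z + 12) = (z - 5)/(z^2 - 3*z - 4)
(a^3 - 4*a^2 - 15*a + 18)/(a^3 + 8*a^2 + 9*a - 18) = (a - 6)/(a + 6)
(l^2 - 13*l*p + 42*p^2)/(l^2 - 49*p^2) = (l - 6*p)/(l + 7*p)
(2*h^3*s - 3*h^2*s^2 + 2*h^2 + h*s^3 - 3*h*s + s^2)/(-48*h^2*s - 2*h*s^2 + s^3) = (-2*h^3*s + 3*h^2*s^2 - 2*h^2 - h*s^3 + 3*h*s - s^2)/(s*(48*h^2 + 2*h*s - s^2))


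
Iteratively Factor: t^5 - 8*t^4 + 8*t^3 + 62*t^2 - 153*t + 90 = (t - 2)*(t^4 - 6*t^3 - 4*t^2 + 54*t - 45) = (t - 2)*(t - 1)*(t^3 - 5*t^2 - 9*t + 45) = (t - 2)*(t - 1)*(t + 3)*(t^2 - 8*t + 15) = (t - 3)*(t - 2)*(t - 1)*(t + 3)*(t - 5)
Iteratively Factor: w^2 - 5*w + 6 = (w - 3)*(w - 2)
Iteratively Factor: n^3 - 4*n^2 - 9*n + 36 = (n - 3)*(n^2 - n - 12) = (n - 3)*(n + 3)*(n - 4)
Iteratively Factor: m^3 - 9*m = (m)*(m^2 - 9) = m*(m + 3)*(m - 3)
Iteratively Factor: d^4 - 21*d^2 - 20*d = (d + 4)*(d^3 - 4*d^2 - 5*d) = (d - 5)*(d + 4)*(d^2 + d) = (d - 5)*(d + 1)*(d + 4)*(d)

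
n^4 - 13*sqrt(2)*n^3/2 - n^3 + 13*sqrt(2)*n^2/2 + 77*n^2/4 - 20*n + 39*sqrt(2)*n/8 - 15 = (n - 3/2)*(n + 1/2)*(n - 4*sqrt(2))*(n - 5*sqrt(2)/2)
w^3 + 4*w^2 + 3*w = w*(w + 1)*(w + 3)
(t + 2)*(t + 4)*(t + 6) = t^3 + 12*t^2 + 44*t + 48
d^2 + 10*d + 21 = (d + 3)*(d + 7)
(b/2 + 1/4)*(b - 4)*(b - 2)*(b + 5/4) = b^4/2 - 17*b^3/8 - 15*b^2/16 + 41*b/8 + 5/2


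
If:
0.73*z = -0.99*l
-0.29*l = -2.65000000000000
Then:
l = 9.14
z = -12.39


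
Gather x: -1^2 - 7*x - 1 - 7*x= -14*x - 2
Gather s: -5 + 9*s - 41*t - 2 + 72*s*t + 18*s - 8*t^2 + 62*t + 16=s*(72*t + 27) - 8*t^2 + 21*t + 9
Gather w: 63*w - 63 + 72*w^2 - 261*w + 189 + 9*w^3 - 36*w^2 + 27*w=9*w^3 + 36*w^2 - 171*w + 126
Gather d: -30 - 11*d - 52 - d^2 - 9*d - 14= -d^2 - 20*d - 96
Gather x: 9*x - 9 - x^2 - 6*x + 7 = -x^2 + 3*x - 2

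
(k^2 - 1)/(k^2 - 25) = (k^2 - 1)/(k^2 - 25)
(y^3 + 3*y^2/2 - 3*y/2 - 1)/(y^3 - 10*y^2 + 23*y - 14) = (y^2 + 5*y/2 + 1)/(y^2 - 9*y + 14)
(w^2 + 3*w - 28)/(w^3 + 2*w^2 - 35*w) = (w - 4)/(w*(w - 5))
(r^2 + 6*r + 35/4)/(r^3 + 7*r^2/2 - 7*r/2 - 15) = (r + 7/2)/(r^2 + r - 6)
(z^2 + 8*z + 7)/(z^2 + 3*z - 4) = (z^2 + 8*z + 7)/(z^2 + 3*z - 4)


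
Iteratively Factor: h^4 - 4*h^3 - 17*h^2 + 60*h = (h)*(h^3 - 4*h^2 - 17*h + 60) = h*(h + 4)*(h^2 - 8*h + 15) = h*(h - 5)*(h + 4)*(h - 3)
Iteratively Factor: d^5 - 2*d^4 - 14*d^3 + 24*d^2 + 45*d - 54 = (d - 3)*(d^4 + d^3 - 11*d^2 - 9*d + 18) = (d - 3)*(d + 2)*(d^3 - d^2 - 9*d + 9) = (d - 3)*(d - 1)*(d + 2)*(d^2 - 9) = (d - 3)*(d - 1)*(d + 2)*(d + 3)*(d - 3)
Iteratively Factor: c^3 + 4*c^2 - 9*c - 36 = (c - 3)*(c^2 + 7*c + 12) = (c - 3)*(c + 4)*(c + 3)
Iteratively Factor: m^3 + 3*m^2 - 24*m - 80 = (m + 4)*(m^2 - m - 20) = (m - 5)*(m + 4)*(m + 4)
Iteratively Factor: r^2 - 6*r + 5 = (r - 5)*(r - 1)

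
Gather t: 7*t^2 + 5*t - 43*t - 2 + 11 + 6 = 7*t^2 - 38*t + 15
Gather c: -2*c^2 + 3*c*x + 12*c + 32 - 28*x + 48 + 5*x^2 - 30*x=-2*c^2 + c*(3*x + 12) + 5*x^2 - 58*x + 80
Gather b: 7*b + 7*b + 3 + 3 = 14*b + 6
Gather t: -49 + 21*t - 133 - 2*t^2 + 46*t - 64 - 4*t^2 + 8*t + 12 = -6*t^2 + 75*t - 234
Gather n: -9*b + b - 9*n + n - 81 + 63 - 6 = -8*b - 8*n - 24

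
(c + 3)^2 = c^2 + 6*c + 9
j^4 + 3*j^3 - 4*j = j*(j - 1)*(j + 2)^2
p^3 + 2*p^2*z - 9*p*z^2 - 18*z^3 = (p - 3*z)*(p + 2*z)*(p + 3*z)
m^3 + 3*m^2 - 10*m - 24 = (m - 3)*(m + 2)*(m + 4)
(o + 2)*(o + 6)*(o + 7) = o^3 + 15*o^2 + 68*o + 84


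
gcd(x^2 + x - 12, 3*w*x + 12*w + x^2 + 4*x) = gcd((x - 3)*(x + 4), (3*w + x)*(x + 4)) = x + 4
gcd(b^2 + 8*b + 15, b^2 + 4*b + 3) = b + 3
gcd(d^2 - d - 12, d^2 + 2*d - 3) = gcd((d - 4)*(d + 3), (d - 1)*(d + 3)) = d + 3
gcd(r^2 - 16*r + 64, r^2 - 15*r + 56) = r - 8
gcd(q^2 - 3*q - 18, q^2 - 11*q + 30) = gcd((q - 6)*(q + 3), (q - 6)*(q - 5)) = q - 6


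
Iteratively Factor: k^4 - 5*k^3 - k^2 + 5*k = (k - 5)*(k^3 - k) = (k - 5)*(k + 1)*(k^2 - k) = (k - 5)*(k - 1)*(k + 1)*(k)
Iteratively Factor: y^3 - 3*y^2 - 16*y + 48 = (y + 4)*(y^2 - 7*y + 12) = (y - 3)*(y + 4)*(y - 4)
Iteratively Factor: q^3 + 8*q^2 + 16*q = (q)*(q^2 + 8*q + 16) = q*(q + 4)*(q + 4)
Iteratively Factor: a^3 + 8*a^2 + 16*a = (a)*(a^2 + 8*a + 16) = a*(a + 4)*(a + 4)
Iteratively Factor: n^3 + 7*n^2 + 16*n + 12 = (n + 2)*(n^2 + 5*n + 6) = (n + 2)*(n + 3)*(n + 2)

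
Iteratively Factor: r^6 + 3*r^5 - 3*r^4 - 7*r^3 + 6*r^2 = (r + 2)*(r^5 + r^4 - 5*r^3 + 3*r^2) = (r + 2)*(r + 3)*(r^4 - 2*r^3 + r^2) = (r - 1)*(r + 2)*(r + 3)*(r^3 - r^2) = r*(r - 1)*(r + 2)*(r + 3)*(r^2 - r) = r*(r - 1)^2*(r + 2)*(r + 3)*(r)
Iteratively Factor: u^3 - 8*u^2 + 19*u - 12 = (u - 3)*(u^2 - 5*u + 4) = (u - 3)*(u - 1)*(u - 4)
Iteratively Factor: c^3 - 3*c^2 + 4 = (c - 2)*(c^2 - c - 2) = (c - 2)*(c + 1)*(c - 2)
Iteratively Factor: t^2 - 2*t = (t)*(t - 2)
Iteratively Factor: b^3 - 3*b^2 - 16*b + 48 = (b - 4)*(b^2 + b - 12) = (b - 4)*(b + 4)*(b - 3)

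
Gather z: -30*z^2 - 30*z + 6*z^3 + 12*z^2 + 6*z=6*z^3 - 18*z^2 - 24*z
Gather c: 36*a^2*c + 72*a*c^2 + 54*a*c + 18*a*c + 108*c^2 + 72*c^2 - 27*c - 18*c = c^2*(72*a + 180) + c*(36*a^2 + 72*a - 45)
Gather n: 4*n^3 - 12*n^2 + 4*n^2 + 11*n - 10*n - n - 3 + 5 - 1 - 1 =4*n^3 - 8*n^2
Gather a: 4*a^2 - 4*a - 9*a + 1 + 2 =4*a^2 - 13*a + 3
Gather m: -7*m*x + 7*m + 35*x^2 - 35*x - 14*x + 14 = m*(7 - 7*x) + 35*x^2 - 49*x + 14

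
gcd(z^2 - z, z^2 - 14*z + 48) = 1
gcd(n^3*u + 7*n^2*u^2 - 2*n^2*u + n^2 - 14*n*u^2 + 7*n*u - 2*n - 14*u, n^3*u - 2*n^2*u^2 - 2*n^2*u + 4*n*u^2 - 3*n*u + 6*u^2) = 1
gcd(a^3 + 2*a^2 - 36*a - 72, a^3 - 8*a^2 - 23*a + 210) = a - 6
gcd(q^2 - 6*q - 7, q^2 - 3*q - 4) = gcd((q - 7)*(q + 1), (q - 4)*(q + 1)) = q + 1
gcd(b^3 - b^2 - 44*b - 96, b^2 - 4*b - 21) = b + 3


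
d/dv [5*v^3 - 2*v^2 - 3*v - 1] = 15*v^2 - 4*v - 3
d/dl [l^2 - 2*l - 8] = 2*l - 2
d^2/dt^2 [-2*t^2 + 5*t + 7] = -4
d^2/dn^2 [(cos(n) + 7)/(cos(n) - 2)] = 9*(sin(n)^2 - 2*cos(n) + 1)/(cos(n) - 2)^3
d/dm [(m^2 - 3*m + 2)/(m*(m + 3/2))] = 2*(9*m^2 - 8*m - 6)/(m^2*(4*m^2 + 12*m + 9))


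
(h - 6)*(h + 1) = h^2 - 5*h - 6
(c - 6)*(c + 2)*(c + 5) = c^3 + c^2 - 32*c - 60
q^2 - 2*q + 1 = (q - 1)^2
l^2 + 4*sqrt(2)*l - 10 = (l - sqrt(2))*(l + 5*sqrt(2))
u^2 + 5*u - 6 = (u - 1)*(u + 6)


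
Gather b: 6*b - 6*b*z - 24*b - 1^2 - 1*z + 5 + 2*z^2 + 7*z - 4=b*(-6*z - 18) + 2*z^2 + 6*z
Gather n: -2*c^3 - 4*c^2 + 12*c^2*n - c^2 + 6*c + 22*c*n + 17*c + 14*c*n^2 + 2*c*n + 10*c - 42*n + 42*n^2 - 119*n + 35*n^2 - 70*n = -2*c^3 - 5*c^2 + 33*c + n^2*(14*c + 77) + n*(12*c^2 + 24*c - 231)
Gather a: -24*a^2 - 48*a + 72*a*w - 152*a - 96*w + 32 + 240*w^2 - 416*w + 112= -24*a^2 + a*(72*w - 200) + 240*w^2 - 512*w + 144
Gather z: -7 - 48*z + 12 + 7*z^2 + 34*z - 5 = 7*z^2 - 14*z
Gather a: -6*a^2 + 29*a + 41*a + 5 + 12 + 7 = -6*a^2 + 70*a + 24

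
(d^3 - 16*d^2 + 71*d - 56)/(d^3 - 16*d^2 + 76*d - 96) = (d^2 - 8*d + 7)/(d^2 - 8*d + 12)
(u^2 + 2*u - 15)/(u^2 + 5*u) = (u - 3)/u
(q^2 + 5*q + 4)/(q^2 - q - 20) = (q + 1)/(q - 5)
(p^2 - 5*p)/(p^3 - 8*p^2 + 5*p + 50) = p/(p^2 - 3*p - 10)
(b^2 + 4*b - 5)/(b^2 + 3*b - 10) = (b - 1)/(b - 2)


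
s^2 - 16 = (s - 4)*(s + 4)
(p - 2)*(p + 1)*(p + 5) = p^3 + 4*p^2 - 7*p - 10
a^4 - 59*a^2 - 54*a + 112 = (a - 8)*(a - 1)*(a + 2)*(a + 7)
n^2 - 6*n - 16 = (n - 8)*(n + 2)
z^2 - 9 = (z - 3)*(z + 3)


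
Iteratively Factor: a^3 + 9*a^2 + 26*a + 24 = (a + 2)*(a^2 + 7*a + 12) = (a + 2)*(a + 4)*(a + 3)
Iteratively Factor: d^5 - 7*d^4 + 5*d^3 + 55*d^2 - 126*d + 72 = (d - 4)*(d^4 - 3*d^3 - 7*d^2 + 27*d - 18) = (d - 4)*(d - 1)*(d^3 - 2*d^2 - 9*d + 18) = (d - 4)*(d - 3)*(d - 1)*(d^2 + d - 6) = (d - 4)*(d - 3)*(d - 1)*(d + 3)*(d - 2)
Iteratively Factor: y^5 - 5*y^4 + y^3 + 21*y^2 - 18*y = (y - 3)*(y^4 - 2*y^3 - 5*y^2 + 6*y) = (y - 3)^2*(y^3 + y^2 - 2*y) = (y - 3)^2*(y - 1)*(y^2 + 2*y) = y*(y - 3)^2*(y - 1)*(y + 2)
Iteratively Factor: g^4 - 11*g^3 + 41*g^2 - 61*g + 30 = (g - 1)*(g^3 - 10*g^2 + 31*g - 30) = (g - 3)*(g - 1)*(g^2 - 7*g + 10) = (g - 3)*(g - 2)*(g - 1)*(g - 5)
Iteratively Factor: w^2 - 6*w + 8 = (w - 2)*(w - 4)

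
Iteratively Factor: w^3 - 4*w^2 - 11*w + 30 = (w - 2)*(w^2 - 2*w - 15) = (w - 2)*(w + 3)*(w - 5)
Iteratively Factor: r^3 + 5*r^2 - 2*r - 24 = (r + 4)*(r^2 + r - 6) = (r - 2)*(r + 4)*(r + 3)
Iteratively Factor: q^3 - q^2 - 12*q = (q - 4)*(q^2 + 3*q) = (q - 4)*(q + 3)*(q)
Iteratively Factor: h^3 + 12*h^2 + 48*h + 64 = (h + 4)*(h^2 + 8*h + 16) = (h + 4)^2*(h + 4)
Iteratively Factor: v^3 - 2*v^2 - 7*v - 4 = (v - 4)*(v^2 + 2*v + 1) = (v - 4)*(v + 1)*(v + 1)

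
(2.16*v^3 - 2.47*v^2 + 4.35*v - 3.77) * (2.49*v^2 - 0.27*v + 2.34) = 5.3784*v^5 - 6.7335*v^4 + 16.5528*v^3 - 16.3416*v^2 + 11.1969*v - 8.8218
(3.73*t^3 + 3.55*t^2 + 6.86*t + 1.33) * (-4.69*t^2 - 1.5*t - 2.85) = -17.4937*t^5 - 22.2445*t^4 - 48.1289*t^3 - 26.6452*t^2 - 21.546*t - 3.7905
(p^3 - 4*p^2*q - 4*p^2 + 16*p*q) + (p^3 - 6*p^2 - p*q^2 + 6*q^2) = 2*p^3 - 4*p^2*q - 10*p^2 - p*q^2 + 16*p*q + 6*q^2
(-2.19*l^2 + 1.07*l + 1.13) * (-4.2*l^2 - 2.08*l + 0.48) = 9.198*l^4 + 0.0611999999999995*l^3 - 8.0228*l^2 - 1.8368*l + 0.5424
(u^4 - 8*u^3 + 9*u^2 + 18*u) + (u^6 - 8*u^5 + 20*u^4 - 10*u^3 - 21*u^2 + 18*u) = u^6 - 8*u^5 + 21*u^4 - 18*u^3 - 12*u^2 + 36*u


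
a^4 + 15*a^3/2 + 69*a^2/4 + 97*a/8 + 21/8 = (a + 1/2)^2*(a + 3)*(a + 7/2)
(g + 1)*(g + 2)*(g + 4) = g^3 + 7*g^2 + 14*g + 8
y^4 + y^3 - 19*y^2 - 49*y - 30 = (y - 5)*(y + 1)*(y + 2)*(y + 3)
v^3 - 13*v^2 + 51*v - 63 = (v - 7)*(v - 3)^2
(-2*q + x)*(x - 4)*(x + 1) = -2*q*x^2 + 6*q*x + 8*q + x^3 - 3*x^2 - 4*x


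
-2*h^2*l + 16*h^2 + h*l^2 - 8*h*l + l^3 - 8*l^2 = (-h + l)*(2*h + l)*(l - 8)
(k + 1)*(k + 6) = k^2 + 7*k + 6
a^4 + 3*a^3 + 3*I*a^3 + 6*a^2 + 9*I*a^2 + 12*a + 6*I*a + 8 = (a + 1)*(a + 2)*(a - I)*(a + 4*I)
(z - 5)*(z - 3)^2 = z^3 - 11*z^2 + 39*z - 45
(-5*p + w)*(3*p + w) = -15*p^2 - 2*p*w + w^2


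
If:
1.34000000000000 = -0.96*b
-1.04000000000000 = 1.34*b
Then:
No Solution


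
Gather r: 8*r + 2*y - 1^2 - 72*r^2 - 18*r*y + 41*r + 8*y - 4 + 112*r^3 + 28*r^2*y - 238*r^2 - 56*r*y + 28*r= 112*r^3 + r^2*(28*y - 310) + r*(77 - 74*y) + 10*y - 5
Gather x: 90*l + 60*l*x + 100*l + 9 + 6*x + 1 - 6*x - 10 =60*l*x + 190*l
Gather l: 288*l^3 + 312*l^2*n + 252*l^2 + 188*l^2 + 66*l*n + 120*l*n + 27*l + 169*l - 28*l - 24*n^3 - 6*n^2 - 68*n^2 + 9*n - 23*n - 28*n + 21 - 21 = 288*l^3 + l^2*(312*n + 440) + l*(186*n + 168) - 24*n^3 - 74*n^2 - 42*n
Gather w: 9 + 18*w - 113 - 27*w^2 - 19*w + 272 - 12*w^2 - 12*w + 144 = -39*w^2 - 13*w + 312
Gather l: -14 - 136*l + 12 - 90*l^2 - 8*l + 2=-90*l^2 - 144*l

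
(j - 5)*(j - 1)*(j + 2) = j^3 - 4*j^2 - 7*j + 10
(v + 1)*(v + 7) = v^2 + 8*v + 7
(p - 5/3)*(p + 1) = p^2 - 2*p/3 - 5/3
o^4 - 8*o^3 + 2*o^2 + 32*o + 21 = (o - 7)*(o - 3)*(o + 1)^2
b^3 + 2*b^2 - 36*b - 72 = (b - 6)*(b + 2)*(b + 6)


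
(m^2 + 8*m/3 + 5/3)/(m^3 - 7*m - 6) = (m + 5/3)/(m^2 - m - 6)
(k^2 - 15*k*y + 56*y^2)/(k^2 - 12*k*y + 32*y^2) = (-k + 7*y)/(-k + 4*y)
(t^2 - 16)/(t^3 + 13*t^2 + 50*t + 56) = (t - 4)/(t^2 + 9*t + 14)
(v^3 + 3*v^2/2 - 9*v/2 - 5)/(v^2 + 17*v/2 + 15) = (v^2 - v - 2)/(v + 6)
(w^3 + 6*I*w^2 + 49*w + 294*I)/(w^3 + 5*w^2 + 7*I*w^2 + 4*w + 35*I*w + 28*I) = (w^2 - I*w + 42)/(w^2 + 5*w + 4)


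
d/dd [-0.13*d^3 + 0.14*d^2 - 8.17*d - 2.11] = -0.39*d^2 + 0.28*d - 8.17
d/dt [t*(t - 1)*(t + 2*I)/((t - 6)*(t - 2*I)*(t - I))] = (t^4*(-5 - 5*I) + t^3*(-4 + 40*I) + t^2*(8 - 34*I) + t*(-24 + 48*I) - 24*I)/(t^6 + t^5*(-12 - 6*I) + t^4*(23 + 72*I) + t^3*(156 - 204*I) + t^2*(-464 - 144*I) + t*(-48 + 432*I) + 144)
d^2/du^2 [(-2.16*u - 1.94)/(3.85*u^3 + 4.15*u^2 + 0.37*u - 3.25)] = (-192.0996*u^5 - 552.1362*u^4 - 564.18896*u^3 - 541.37508*u^2 - 338.31672*u - 58.057472)/(57.066625*u^9 + 184.540125*u^8 + 215.37285*u^7 - 37.57595*u^6 - 290.86308*u^5 - 193.99272*u^4 + 92.105278*u^3 + 130.16835*u^2 + 11.724375*u - 34.328125)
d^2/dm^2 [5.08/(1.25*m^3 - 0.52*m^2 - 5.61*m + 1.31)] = ((5.2832 - 38.1*m)*(1.25*m^3 - 0.52*m^2 - 5.61*m + 1.31) + 5.08*(-7.5*m^2 + 2.08*m + 11.22)*(-3.75*m^2 + 1.04*m + 5.61))/(1.25*m^3 - 0.52*m^2 - 5.61*m + 1.31)^3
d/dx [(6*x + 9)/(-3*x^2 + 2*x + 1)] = 6*(3*x^2 + 9*x - 2)/(9*x^4 - 12*x^3 - 2*x^2 + 4*x + 1)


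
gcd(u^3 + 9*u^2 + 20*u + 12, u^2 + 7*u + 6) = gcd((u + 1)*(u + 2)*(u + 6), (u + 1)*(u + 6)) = u^2 + 7*u + 6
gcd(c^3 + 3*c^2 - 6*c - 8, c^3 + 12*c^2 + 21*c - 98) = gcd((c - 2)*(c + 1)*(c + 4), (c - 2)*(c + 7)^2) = c - 2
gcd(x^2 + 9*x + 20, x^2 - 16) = x + 4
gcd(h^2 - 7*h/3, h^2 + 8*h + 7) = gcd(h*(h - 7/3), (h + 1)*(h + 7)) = 1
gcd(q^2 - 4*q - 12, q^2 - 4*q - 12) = q^2 - 4*q - 12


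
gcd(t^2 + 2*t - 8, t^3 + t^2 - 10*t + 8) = t^2 + 2*t - 8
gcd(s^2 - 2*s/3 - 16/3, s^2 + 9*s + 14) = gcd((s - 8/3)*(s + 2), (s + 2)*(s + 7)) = s + 2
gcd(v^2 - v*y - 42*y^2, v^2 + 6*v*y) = v + 6*y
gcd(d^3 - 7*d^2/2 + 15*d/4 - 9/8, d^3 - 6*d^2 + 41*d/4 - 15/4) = d - 1/2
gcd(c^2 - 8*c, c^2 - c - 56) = c - 8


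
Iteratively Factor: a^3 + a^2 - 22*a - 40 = (a - 5)*(a^2 + 6*a + 8) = (a - 5)*(a + 4)*(a + 2)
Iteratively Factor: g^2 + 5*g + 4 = (g + 4)*(g + 1)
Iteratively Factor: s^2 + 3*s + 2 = (s + 1)*(s + 2)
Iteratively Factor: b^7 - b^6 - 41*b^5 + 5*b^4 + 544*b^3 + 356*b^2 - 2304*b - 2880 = (b - 3)*(b^6 + 2*b^5 - 35*b^4 - 100*b^3 + 244*b^2 + 1088*b + 960) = (b - 3)*(b + 2)*(b^5 - 35*b^3 - 30*b^2 + 304*b + 480) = (b - 3)*(b + 2)^2*(b^4 - 2*b^3 - 31*b^2 + 32*b + 240) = (b - 3)*(b + 2)^2*(b + 3)*(b^3 - 5*b^2 - 16*b + 80) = (b - 3)*(b + 2)^2*(b + 3)*(b + 4)*(b^2 - 9*b + 20) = (b - 5)*(b - 3)*(b + 2)^2*(b + 3)*(b + 4)*(b - 4)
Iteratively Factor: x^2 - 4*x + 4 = (x - 2)*(x - 2)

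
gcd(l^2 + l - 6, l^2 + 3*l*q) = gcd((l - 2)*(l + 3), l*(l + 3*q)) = 1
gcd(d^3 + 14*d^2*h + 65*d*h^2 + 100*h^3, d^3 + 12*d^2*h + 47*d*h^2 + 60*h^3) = d^2 + 9*d*h + 20*h^2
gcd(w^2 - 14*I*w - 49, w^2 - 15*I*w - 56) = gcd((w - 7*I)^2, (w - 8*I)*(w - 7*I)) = w - 7*I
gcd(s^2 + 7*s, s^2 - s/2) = s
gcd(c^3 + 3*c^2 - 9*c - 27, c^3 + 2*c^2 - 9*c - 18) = c^2 - 9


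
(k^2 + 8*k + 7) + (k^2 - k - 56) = 2*k^2 + 7*k - 49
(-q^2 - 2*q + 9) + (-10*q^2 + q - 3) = -11*q^2 - q + 6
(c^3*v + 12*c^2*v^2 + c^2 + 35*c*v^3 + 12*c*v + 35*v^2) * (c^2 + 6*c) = c^5*v + 12*c^4*v^2 + 6*c^4*v + c^4 + 35*c^3*v^3 + 72*c^3*v^2 + 12*c^3*v + 6*c^3 + 210*c^2*v^3 + 35*c^2*v^2 + 72*c^2*v + 210*c*v^2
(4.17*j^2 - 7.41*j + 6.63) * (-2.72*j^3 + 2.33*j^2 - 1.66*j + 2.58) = -11.3424*j^5 + 29.8713*j^4 - 42.2211*j^3 + 38.5071*j^2 - 30.1236*j + 17.1054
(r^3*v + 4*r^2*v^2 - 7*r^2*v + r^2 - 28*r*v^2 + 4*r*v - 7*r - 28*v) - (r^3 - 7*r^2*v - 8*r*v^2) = r^3*v - r^3 + 4*r^2*v^2 + r^2 - 20*r*v^2 + 4*r*v - 7*r - 28*v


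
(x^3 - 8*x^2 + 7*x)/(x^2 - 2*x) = (x^2 - 8*x + 7)/(x - 2)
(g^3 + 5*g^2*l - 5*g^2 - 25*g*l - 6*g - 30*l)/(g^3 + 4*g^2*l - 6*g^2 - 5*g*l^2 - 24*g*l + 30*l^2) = (g + 1)/(g - l)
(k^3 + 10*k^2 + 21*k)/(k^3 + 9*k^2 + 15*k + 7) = k*(k + 3)/(k^2 + 2*k + 1)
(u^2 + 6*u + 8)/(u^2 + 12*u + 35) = (u^2 + 6*u + 8)/(u^2 + 12*u + 35)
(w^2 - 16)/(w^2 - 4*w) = (w + 4)/w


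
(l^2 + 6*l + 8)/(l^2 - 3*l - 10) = (l + 4)/(l - 5)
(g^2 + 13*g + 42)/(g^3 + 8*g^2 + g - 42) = (g + 6)/(g^2 + g - 6)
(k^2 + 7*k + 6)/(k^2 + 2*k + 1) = (k + 6)/(k + 1)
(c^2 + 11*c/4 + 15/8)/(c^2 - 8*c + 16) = (8*c^2 + 22*c + 15)/(8*(c^2 - 8*c + 16))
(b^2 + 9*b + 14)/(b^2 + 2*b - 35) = (b + 2)/(b - 5)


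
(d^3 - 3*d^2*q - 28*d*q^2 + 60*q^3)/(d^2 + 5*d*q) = d - 8*q + 12*q^2/d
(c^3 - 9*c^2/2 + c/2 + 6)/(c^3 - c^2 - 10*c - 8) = (c - 3/2)/(c + 2)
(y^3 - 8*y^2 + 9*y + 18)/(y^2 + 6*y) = (y^3 - 8*y^2 + 9*y + 18)/(y*(y + 6))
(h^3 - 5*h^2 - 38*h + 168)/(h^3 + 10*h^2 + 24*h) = (h^2 - 11*h + 28)/(h*(h + 4))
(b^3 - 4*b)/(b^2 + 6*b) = (b^2 - 4)/(b + 6)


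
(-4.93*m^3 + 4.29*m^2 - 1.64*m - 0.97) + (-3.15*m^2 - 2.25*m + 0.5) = -4.93*m^3 + 1.14*m^2 - 3.89*m - 0.47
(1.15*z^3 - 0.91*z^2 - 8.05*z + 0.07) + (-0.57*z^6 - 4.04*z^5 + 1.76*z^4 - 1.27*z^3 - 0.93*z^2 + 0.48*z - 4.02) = -0.57*z^6 - 4.04*z^5 + 1.76*z^4 - 0.12*z^3 - 1.84*z^2 - 7.57*z - 3.95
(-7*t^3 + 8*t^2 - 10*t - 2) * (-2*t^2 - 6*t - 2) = 14*t^5 + 26*t^4 - 14*t^3 + 48*t^2 + 32*t + 4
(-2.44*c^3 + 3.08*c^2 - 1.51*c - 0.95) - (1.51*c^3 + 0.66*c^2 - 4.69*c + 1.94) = -3.95*c^3 + 2.42*c^2 + 3.18*c - 2.89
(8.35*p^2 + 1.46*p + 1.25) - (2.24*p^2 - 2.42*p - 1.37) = 6.11*p^2 + 3.88*p + 2.62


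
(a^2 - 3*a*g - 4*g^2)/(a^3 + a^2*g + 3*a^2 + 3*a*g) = (a - 4*g)/(a*(a + 3))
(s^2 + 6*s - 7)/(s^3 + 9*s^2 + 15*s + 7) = (s - 1)/(s^2 + 2*s + 1)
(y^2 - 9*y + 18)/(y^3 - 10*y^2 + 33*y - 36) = (y - 6)/(y^2 - 7*y + 12)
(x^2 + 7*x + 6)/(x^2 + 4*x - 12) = (x + 1)/(x - 2)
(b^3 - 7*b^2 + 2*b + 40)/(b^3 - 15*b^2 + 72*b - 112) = (b^2 - 3*b - 10)/(b^2 - 11*b + 28)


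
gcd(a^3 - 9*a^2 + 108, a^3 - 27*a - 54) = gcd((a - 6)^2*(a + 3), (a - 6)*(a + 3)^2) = a^2 - 3*a - 18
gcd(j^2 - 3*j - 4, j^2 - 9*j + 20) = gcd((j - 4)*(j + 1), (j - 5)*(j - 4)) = j - 4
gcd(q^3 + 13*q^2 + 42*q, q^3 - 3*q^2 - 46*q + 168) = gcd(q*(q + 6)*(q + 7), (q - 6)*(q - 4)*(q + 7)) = q + 7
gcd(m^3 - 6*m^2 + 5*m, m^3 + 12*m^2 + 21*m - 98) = 1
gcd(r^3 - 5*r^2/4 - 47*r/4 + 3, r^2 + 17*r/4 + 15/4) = r + 3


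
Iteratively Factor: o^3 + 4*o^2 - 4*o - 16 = (o - 2)*(o^2 + 6*o + 8) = (o - 2)*(o + 2)*(o + 4)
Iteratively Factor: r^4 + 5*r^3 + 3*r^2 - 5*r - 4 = (r + 1)*(r^3 + 4*r^2 - r - 4) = (r + 1)*(r + 4)*(r^2 - 1) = (r - 1)*(r + 1)*(r + 4)*(r + 1)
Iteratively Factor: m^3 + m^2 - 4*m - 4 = (m - 2)*(m^2 + 3*m + 2) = (m - 2)*(m + 1)*(m + 2)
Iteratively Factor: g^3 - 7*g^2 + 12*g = (g - 4)*(g^2 - 3*g) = (g - 4)*(g - 3)*(g)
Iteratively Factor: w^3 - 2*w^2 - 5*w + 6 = (w - 1)*(w^2 - w - 6) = (w - 1)*(w + 2)*(w - 3)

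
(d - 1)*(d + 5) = d^2 + 4*d - 5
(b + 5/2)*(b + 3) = b^2 + 11*b/2 + 15/2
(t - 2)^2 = t^2 - 4*t + 4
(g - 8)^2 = g^2 - 16*g + 64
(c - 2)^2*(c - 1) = c^3 - 5*c^2 + 8*c - 4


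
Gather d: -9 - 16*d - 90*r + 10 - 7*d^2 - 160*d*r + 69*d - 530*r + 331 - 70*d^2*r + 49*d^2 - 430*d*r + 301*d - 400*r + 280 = d^2*(42 - 70*r) + d*(354 - 590*r) - 1020*r + 612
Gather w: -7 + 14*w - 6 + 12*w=26*w - 13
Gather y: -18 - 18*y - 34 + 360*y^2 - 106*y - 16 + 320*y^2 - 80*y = 680*y^2 - 204*y - 68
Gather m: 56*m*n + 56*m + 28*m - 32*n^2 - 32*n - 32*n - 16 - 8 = m*(56*n + 84) - 32*n^2 - 64*n - 24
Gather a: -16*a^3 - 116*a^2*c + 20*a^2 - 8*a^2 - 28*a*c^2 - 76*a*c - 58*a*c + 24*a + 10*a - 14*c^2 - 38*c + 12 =-16*a^3 + a^2*(12 - 116*c) + a*(-28*c^2 - 134*c + 34) - 14*c^2 - 38*c + 12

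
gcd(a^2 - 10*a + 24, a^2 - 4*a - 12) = a - 6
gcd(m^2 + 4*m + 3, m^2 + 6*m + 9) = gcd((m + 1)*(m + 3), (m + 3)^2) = m + 3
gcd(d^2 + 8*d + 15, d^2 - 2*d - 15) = d + 3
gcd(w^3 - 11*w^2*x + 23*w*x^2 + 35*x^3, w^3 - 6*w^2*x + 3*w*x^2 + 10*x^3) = -w^2 + 4*w*x + 5*x^2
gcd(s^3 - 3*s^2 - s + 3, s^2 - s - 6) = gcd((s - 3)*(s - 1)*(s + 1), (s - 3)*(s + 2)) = s - 3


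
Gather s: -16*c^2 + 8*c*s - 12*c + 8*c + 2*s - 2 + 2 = -16*c^2 - 4*c + s*(8*c + 2)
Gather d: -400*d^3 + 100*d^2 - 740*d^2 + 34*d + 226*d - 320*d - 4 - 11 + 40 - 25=-400*d^3 - 640*d^2 - 60*d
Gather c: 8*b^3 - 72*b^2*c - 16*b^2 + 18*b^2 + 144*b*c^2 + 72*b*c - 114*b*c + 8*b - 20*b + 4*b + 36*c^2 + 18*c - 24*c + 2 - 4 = 8*b^3 + 2*b^2 - 8*b + c^2*(144*b + 36) + c*(-72*b^2 - 42*b - 6) - 2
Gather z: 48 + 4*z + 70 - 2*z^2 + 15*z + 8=-2*z^2 + 19*z + 126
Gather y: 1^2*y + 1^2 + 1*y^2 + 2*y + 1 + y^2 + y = 2*y^2 + 4*y + 2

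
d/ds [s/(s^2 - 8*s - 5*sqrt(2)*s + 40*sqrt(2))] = (-s^2 + 40*sqrt(2))/(s^4 - 16*s^3 - 10*sqrt(2)*s^3 + 114*s^2 + 160*sqrt(2)*s^2 - 640*sqrt(2)*s - 800*s + 3200)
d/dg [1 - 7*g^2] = -14*g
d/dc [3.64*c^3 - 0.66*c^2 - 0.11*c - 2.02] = 10.92*c^2 - 1.32*c - 0.11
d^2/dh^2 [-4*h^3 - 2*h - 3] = -24*h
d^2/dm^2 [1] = 0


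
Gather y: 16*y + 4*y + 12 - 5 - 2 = 20*y + 5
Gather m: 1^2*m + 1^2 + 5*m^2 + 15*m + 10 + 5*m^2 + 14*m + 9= 10*m^2 + 30*m + 20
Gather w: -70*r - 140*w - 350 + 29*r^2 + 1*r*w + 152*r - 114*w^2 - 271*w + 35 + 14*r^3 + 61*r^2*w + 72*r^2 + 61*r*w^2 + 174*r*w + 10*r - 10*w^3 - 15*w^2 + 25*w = 14*r^3 + 101*r^2 + 92*r - 10*w^3 + w^2*(61*r - 129) + w*(61*r^2 + 175*r - 386) - 315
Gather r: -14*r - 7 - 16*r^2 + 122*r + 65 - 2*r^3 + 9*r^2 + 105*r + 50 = -2*r^3 - 7*r^2 + 213*r + 108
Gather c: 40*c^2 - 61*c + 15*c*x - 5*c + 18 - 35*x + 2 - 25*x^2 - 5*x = 40*c^2 + c*(15*x - 66) - 25*x^2 - 40*x + 20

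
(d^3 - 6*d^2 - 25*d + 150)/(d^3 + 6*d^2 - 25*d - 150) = (d - 6)/(d + 6)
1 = 1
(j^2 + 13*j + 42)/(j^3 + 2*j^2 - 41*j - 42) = (j + 6)/(j^2 - 5*j - 6)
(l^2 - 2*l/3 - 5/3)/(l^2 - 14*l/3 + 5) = (l + 1)/(l - 3)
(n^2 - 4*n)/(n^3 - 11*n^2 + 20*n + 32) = n/(n^2 - 7*n - 8)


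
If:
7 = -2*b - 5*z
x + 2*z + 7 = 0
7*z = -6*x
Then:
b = 35/2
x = 49/5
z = -42/5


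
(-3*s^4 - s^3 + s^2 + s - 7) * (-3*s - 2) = 9*s^5 + 9*s^4 - s^3 - 5*s^2 + 19*s + 14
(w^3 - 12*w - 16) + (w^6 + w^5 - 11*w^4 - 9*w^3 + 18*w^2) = w^6 + w^5 - 11*w^4 - 8*w^3 + 18*w^2 - 12*w - 16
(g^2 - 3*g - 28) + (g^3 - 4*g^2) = g^3 - 3*g^2 - 3*g - 28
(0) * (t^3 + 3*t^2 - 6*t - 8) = 0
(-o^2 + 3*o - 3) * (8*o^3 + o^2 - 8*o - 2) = -8*o^5 + 23*o^4 - 13*o^3 - 25*o^2 + 18*o + 6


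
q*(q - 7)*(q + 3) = q^3 - 4*q^2 - 21*q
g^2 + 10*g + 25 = (g + 5)^2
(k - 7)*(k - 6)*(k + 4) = k^3 - 9*k^2 - 10*k + 168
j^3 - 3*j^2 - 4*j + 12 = (j - 3)*(j - 2)*(j + 2)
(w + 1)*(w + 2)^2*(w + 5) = w^4 + 10*w^3 + 33*w^2 + 44*w + 20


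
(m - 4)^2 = m^2 - 8*m + 16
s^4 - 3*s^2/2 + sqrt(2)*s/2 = s*(s - sqrt(2)/2)^2*(s + sqrt(2))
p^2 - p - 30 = (p - 6)*(p + 5)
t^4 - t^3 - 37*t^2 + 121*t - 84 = (t - 4)*(t - 3)*(t - 1)*(t + 7)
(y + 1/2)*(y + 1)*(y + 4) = y^3 + 11*y^2/2 + 13*y/2 + 2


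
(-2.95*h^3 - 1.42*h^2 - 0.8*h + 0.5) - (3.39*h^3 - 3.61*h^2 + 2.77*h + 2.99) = -6.34*h^3 + 2.19*h^2 - 3.57*h - 2.49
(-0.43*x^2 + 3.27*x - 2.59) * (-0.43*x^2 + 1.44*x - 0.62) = 0.1849*x^4 - 2.0253*x^3 + 6.0891*x^2 - 5.757*x + 1.6058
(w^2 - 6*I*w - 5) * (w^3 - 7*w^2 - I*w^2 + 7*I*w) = w^5 - 7*w^4 - 7*I*w^4 - 11*w^3 + 49*I*w^3 + 77*w^2 + 5*I*w^2 - 35*I*w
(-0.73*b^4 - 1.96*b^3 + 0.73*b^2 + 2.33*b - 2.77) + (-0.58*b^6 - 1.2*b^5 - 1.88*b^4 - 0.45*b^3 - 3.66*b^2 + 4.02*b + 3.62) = -0.58*b^6 - 1.2*b^5 - 2.61*b^4 - 2.41*b^3 - 2.93*b^2 + 6.35*b + 0.85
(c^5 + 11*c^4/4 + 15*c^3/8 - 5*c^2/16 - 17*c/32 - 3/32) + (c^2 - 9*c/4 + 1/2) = c^5 + 11*c^4/4 + 15*c^3/8 + 11*c^2/16 - 89*c/32 + 13/32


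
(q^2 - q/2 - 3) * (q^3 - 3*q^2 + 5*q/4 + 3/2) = q^5 - 7*q^4/2 - q^3/4 + 79*q^2/8 - 9*q/2 - 9/2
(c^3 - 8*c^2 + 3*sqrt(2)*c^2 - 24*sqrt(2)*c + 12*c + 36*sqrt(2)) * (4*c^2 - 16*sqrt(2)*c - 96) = 4*c^5 - 32*c^4 - 4*sqrt(2)*c^4 - 144*c^3 + 32*sqrt(2)*c^3 - 336*sqrt(2)*c^2 + 1536*c^2 - 2304*c + 2304*sqrt(2)*c - 3456*sqrt(2)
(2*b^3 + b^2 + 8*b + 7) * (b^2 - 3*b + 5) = 2*b^5 - 5*b^4 + 15*b^3 - 12*b^2 + 19*b + 35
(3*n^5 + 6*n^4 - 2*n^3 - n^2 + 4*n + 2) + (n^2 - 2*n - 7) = 3*n^5 + 6*n^4 - 2*n^3 + 2*n - 5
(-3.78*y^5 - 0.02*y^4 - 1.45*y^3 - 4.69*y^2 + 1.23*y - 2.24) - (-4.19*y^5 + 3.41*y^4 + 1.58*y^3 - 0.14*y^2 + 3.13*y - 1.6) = 0.410000000000001*y^5 - 3.43*y^4 - 3.03*y^3 - 4.55*y^2 - 1.9*y - 0.64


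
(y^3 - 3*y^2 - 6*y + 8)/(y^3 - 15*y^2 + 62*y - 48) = (y^2 - 2*y - 8)/(y^2 - 14*y + 48)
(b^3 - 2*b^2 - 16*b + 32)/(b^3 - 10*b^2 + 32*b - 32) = (b + 4)/(b - 4)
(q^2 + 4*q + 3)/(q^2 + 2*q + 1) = (q + 3)/(q + 1)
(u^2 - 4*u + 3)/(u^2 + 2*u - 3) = (u - 3)/(u + 3)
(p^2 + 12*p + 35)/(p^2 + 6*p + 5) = (p + 7)/(p + 1)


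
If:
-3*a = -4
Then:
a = 4/3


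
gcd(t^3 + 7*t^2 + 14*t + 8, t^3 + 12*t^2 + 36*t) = 1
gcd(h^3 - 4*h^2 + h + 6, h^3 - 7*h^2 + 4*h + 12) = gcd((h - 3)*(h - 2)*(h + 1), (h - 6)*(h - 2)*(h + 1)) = h^2 - h - 2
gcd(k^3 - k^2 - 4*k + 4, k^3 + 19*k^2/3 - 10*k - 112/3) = k + 2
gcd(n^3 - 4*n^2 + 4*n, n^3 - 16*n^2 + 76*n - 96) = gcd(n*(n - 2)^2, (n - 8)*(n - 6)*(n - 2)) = n - 2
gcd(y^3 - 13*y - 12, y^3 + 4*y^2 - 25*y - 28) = y^2 - 3*y - 4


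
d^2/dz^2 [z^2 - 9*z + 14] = 2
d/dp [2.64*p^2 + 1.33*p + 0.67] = 5.28*p + 1.33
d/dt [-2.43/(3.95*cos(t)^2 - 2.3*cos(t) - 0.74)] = (5.589 - 19.197*cos(t))*sin(t)/(-3.95*cos(t)^2 + 2.3*cos(t) + 0.74)^2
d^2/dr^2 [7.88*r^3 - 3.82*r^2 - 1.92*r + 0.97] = 47.28*r - 7.64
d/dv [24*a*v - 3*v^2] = 24*a - 6*v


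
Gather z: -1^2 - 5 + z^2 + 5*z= z^2 + 5*z - 6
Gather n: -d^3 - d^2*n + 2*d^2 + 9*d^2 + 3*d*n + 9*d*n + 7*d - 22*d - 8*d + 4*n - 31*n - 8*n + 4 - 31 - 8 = -d^3 + 11*d^2 - 23*d + n*(-d^2 + 12*d - 35) - 35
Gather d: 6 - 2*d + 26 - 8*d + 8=40 - 10*d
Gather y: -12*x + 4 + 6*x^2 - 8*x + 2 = 6*x^2 - 20*x + 6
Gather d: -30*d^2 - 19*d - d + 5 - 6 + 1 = -30*d^2 - 20*d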